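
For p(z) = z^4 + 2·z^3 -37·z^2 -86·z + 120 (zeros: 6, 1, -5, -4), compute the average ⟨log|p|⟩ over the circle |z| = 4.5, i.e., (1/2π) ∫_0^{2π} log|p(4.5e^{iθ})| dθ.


Zeros: -5, -4, 1, 6; r = 4.5.
Inside |z| < r: -4, 1. Outside (|z| ≥ r): -5, 6.
p(0) = 120, so log|p(0)| = log(120) = 4.7875.
Apply Jensen: I(r) = log|p(0)| + Σ_k log(r/|z_k|), summed over zeros inside |z| < r.
  log(r/|z_k|) for z_k = 1: log(4.5/1) = 1.5041
  log(r/|z_k|) for z_k = -4: log(4.5/4) = 0.1178
  Outside zeros (-5, 6) contribute nothing to the Jensen sum.
Sum over inside zeros: 1.6219.
I(r) = log|p(0)| + (inside sum) = 4.7875 + 1.6219 = 6.4094.
Note: since some zeros are outside |z| ≤ r, the simplified n·log(r) form does NOT apply — only the inside zeros contribute.

I(r) ≈ 6.4094.


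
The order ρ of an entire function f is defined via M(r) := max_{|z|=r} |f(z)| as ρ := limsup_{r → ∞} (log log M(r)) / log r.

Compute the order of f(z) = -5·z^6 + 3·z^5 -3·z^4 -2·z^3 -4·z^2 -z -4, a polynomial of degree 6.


|f(z)| ≤ Σ|c_k|·r^k = O(r^6) as r → ∞. Polynomial growth is O(e^{r^ε}) for every ε > 0 (since r^6/e^{r^ε} → 0), so ρ ≤ ε for all ε > 0, i.e. ρ = 0. Every nonconstant polynomial has order 0.
Therefore ρ = 0.

Order ρ = 0.


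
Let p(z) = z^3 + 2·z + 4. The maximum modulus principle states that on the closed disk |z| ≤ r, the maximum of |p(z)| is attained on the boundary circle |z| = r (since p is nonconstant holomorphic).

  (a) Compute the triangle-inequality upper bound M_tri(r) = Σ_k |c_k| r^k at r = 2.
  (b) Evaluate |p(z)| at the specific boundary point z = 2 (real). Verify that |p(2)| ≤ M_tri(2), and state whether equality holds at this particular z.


Coefficients: c_0 = 4, c_1 = 2, c_2 = 0, c_3 = 1. Radius r = 2.
Part (a). Triangle bound: M_tri(r) = Σ_k |c_k| r^k
  = |4|·2^0 + |2|·2^1 + |0|·2^2 + |1|·2^3
  = 4 + 4 + 0 + 8 = 16.
This bounds M(r) := max_{|z|=r} |p(z)| from above; equality holds iff all terms c_k z^k can be made to align in phase at a single z on |z|=r.
Part (b). At z = 2 (real, on the circle |z| = r):
  p(2) = (4)·2^0 + (2)·2^1 + (0)·2^2 + (1)·2^3 = 16.
  |p(2)| = 16.
Since all nonzero coefficients share the same sign, |p(2)| = 16 = M_tri(2); the triangle bound is attained at z = 2, so in fact M(r) = 16.

M_tri(2) = 16; |p(2)| = 16; equality at z=2: yes.


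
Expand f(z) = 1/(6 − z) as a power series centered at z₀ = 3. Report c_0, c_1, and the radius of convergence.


Let w = z − z₀, so z = z₀ + w.
Then 6 − z = 6 − (z₀ + w) = (6 − z₀) − w = 3 − w.
f(z) = 1/(3 − w) = (1/(3)) · 1/(1 − w/(3)) = Σ_{n≥0} w^n / (3)^(n+1).
So c_n = 1/(3)^(n+1):
  c_0 = 1/(3)^1 = 1/3.
  c_1 = 1/(3)^2 = 1/9.
The series is valid for |w/d| < 1, i.e. |z − z₀| < |d|.
Radius of convergence: R = |6 − z₀| = |3| = 3 (distance from z₀ to the singularity z = 6).

c_0 = 1/3, c_1 = 1/9; R = 3.


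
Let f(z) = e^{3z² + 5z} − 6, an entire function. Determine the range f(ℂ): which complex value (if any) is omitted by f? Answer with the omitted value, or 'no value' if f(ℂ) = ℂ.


Little Picard bounds the complement of f(ℂ) to at most one point.
The exponent g(z) = 3z² + 5z is a nonconstant polynomial, hence surjective onto ℂ. So e^{g(z)} takes every value in {e^w : w ∈ ℂ} = ℂ ∖ {0}. Adding -6 shifts the range to ℂ ∖ {-6}. f omits exactly -6.

Omitted value: -6.


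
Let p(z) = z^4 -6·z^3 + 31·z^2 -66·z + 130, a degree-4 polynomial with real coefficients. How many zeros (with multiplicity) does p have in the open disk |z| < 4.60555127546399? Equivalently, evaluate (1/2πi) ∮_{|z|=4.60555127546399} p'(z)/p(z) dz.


The zeros of p are: (1 + 3i), (1 - 3i), (2 + 3i), (2 - 3i).
Their magnitudes are: 3.162, 3.162, 3.606, 3.606.
Zeros with |z| < R = 4.60555127546399: (1 + 3i), (1 - 3i), (2 + 3i), (2 - 3i).
Count = 4.
By the argument principle, (1/2πi) ∮_{|z|=R} p'(z)/p(z) dz equals exactly this count.

Number of zeros inside |z| < 4.60555127546399: 4.


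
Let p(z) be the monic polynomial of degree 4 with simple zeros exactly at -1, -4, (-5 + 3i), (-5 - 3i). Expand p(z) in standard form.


The polynomial is p(z) = ∏_{α ∈ S} (z − α), where S = {-1, -4, (-5 + 3i), (-5 - 3i)}.
Expanding the product yields: p(z) = z^4 + 15·z^3 + 88·z^2 + 210·z + 136.
Note conjugate pairs combine to real quadratics: (z − (-5+3i))(z − (-5−3i)) = z² + 10z + 34.
The resulting polynomial has degree 4 and real coefficients as required.

p(z) = z^4 + 15·z^3 + 88·z^2 + 210·z + 136.


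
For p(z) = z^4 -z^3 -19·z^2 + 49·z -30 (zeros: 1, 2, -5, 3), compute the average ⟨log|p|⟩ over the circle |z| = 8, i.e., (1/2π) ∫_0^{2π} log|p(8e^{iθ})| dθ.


Zeros: -5, 1, 2, 3; r = 8.
Inside |z| < r: -5, 1, 2, 3. Outside (|z| ≥ r): ∅.
p(0) = -30, so log|p(0)| = log(30) = 3.4012.
Apply Jensen: I(r) = log|p(0)| + Σ_k log(r/|z_k|), summed over zeros inside |z| < r.
  log(r/|z_k|) for z_k = 1: log(8/1) = 2.0794
  log(r/|z_k|) for z_k = 2: log(8/2) = 1.3863
  log(r/|z_k|) for z_k = -5: log(8/5) = 0.4700
  log(r/|z_k|) for z_k = 3: log(8/3) = 0.9808
Sum over inside zeros: 4.9166.
I(r) = log|p(0)| + (inside sum) = 3.4012 + 4.9166 = 8.3178.
Closed form (all zeros inside, monic): I(r) = n·log(r) = 4·log(8) = 8.3178. ✓

I(r) ≈ 8.3178.


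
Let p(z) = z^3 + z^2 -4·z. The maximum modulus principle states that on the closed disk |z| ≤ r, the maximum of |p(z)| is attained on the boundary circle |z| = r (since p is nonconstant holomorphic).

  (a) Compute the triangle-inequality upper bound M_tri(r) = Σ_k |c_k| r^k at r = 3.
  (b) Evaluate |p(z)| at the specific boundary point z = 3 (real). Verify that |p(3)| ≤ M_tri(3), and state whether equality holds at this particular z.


Coefficients: c_0 = 0, c_1 = -4, c_2 = 1, c_3 = 1. Radius r = 3.
Part (a). Triangle bound: M_tri(r) = Σ_k |c_k| r^k
  = |0|·3^0 + |-4|·3^1 + |1|·3^2 + |1|·3^3
  = 0 + 12 + 9 + 27 = 48.
This bounds M(r) := max_{|z|=r} |p(z)| from above; equality holds iff all terms c_k z^k can be made to align in phase at a single z on |z|=r.
Part (b). At z = 3 (real, on the circle |z| = r):
  p(3) = (0)·3^0 + (-4)·3^1 + (1)·3^2 + (1)·3^3 = 24.
  |p(3)| = 24.
Check: |p(3)| = 24 ≤ 48 = M_tri(3). ✓ Equality does not hold at z = 3 (the coefficients have mixed signs, so the terms do not all align in phase there).

M_tri(3) = 48; |p(3)| = 24; equality at z=3: no.


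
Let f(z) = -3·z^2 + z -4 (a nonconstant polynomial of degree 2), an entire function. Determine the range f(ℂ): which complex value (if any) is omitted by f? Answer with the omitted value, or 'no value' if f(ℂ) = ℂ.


Little Picard bounds the complement of f(ℂ) to at most one point.
For every w ∈ ℂ, the equation p(z) − w = 0 is a nonconstant polynomial in z and hence has at least one root by the fundamental theorem of algebra. So p is surjective onto ℂ, omitting no value.

Omitted value: no value.


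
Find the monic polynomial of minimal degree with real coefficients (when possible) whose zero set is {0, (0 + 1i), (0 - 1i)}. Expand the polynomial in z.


The polynomial is p(z) = ∏_{α ∈ S} (z − α), where S = {0, (0 + 1i), (0 - 1i)}.
Expanding the product yields: p(z) = z^3 + z.
Note conjugate pairs combine to real quadratics: (z − (0+1i))(z − (0−1i)) = z² + 1.
The resulting polynomial has degree 3 and real coefficients as required.

p(z) = z^3 + z.


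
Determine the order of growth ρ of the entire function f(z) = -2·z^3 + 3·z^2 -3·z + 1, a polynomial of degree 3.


|f(z)| ≤ Σ|c_k|·r^k = O(r^3) as r → ∞. Polynomial growth is O(e^{r^ε}) for every ε > 0 (since r^3/e^{r^ε} → 0), so ρ ≤ ε for all ε > 0, i.e. ρ = 0. Every nonconstant polynomial has order 0.
Therefore ρ = 0.

Order ρ = 0.


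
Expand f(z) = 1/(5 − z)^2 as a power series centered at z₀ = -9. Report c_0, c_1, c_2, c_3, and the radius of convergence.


Let w = z − z₀, so z = z₀ + w.
Then 5 − z = 5 − (z₀ + w) = (5 − z₀) − w = 14 − w.
f(z) = 1/(14 − w)^2 = (1/(14)^2) · (1 − w/(14))^{−2}.
By the binomial series (1−u)^{−2} = Σ_{n≥0} C(n+1, 1) u^n for |u|<1, with u = w/(14):
  c_n = C(n+1, 1) / (14)^(n+2).
  c_0 = 1/(14)^2 = 1/196.
  c_1 = 2/(14)^3 = 1/1372.
  c_2 = 3/(14)^4 = 3/38416.
  c_3 = 4/(14)^5 = 1/134456.
The series is valid for |w/d| < 1, i.e. |z − z₀| < |d|.
Radius of convergence: R = |5 − z₀| = |14| = 14 (distance from z₀ to the singularity z = 5).

c_0 = 1/196, c_1 = 1/1372, c_2 = 3/38416, c_3 = 1/134456; R = 14.


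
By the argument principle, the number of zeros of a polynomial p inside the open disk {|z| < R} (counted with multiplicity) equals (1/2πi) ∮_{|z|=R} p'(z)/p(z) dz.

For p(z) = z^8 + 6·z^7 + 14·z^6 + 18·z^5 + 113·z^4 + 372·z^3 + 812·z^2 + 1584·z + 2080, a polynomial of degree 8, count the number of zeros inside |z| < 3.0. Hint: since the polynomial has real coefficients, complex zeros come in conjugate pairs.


The zeros of p are: (2 + 2i), (2 - 2i), (0 + 2i), (0 - 2i), (-3 + 2i), (-3 - 2i), (-2 + 1i), (-2 - 1i).
Their magnitudes are: 2.828, 2.828, 2, 2, 3.606, 3.606, 2.236, 2.236.
Zeros with |z| < R = 3.0: (2 + 2i), (2 - 2i), (0 + 2i), (0 - 2i), (-2 + 1i), (-2 - 1i).
Count = 6.
By the argument principle, (1/2πi) ∮_{|z|=R} p'(z)/p(z) dz equals exactly this count.

Number of zeros inside |z| < 3.0: 6.


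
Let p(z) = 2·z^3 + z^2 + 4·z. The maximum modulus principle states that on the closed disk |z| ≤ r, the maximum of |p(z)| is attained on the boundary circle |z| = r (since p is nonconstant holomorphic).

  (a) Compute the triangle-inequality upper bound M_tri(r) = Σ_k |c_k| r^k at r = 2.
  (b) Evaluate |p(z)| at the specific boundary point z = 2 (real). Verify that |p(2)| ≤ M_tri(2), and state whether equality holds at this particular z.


Coefficients: c_0 = 0, c_1 = 4, c_2 = 1, c_3 = 2. Radius r = 2.
Part (a). Triangle bound: M_tri(r) = Σ_k |c_k| r^k
  = |0|·2^0 + |4|·2^1 + |1|·2^2 + |2|·2^3
  = 0 + 8 + 4 + 16 = 28.
This bounds M(r) := max_{|z|=r} |p(z)| from above; equality holds iff all terms c_k z^k can be made to align in phase at a single z on |z|=r.
Part (b). At z = 2 (real, on the circle |z| = r):
  p(2) = (0)·2^0 + (4)·2^1 + (1)·2^2 + (2)·2^3 = 28.
  |p(2)| = 28.
Since all nonzero coefficients share the same sign, |p(2)| = 28 = M_tri(2); the triangle bound is attained at z = 2, so in fact M(r) = 28.

M_tri(2) = 28; |p(2)| = 28; equality at z=2: yes.


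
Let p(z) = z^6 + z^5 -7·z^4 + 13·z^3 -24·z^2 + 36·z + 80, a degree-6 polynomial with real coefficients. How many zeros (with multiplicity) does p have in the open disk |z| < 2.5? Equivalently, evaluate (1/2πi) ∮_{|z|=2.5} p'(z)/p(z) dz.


The zeros of p are: -1, (0 + 2i), (0 - 2i), -4, (2 + 1i), (2 - 1i).
Their magnitudes are: 1, 2, 2, 4, 2.236, 2.236.
Zeros with |z| < R = 2.5: -1, (0 + 2i), (0 - 2i), (2 + 1i), (2 - 1i).
Count = 5.
By the argument principle, (1/2πi) ∮_{|z|=R} p'(z)/p(z) dz equals exactly this count.

Number of zeros inside |z| < 2.5: 5.


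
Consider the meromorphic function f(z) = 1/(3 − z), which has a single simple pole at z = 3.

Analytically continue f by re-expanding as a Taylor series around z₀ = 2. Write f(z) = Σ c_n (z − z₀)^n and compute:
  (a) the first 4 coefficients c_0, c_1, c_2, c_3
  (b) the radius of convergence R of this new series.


Let w = z − z₀, so z = z₀ + w.
Then 3 − z = 3 − (z₀ + w) = (3 − z₀) − w = 1 − w.
f(z) = 1/(1 − w) = (1/(1)) · 1/(1 − w/(1)) = Σ_{n≥0} w^n / (1)^(n+1).
So c_n = 1/(1)^(n+1):
  c_0 = 1/(1)^1 = 1.
  c_1 = 1/(1)^2 = 1.
  c_2 = 1/(1)^3 = 1.
  c_3 = 1/(1)^4 = 1.
The series is valid for |w/d| < 1, i.e. |z − z₀| < |d|.
Radius of convergence: R = |3 − z₀| = |1| = 1 (distance from z₀ to the singularity z = 3).

c_0 = 1, c_1 = 1, c_2 = 1, c_3 = 1; R = 1.


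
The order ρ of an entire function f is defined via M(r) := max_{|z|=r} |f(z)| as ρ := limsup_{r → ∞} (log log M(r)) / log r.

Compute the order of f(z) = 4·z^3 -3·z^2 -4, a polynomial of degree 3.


|f(z)| ≤ Σ|c_k|·r^k = O(r^3) as r → ∞. Polynomial growth is O(e^{r^ε}) for every ε > 0 (since r^3/e^{r^ε} → 0), so ρ ≤ ε for all ε > 0, i.e. ρ = 0. Every nonconstant polynomial has order 0.
Therefore ρ = 0.

Order ρ = 0.


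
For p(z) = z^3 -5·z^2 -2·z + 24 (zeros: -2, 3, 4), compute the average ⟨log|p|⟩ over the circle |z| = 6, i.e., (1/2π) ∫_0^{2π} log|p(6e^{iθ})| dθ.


Zeros: -2, 3, 4; r = 6.
Inside |z| < r: -2, 3, 4. Outside (|z| ≥ r): ∅.
p(0) = 24, so log|p(0)| = log(24) = 3.1781.
Apply Jensen: I(r) = log|p(0)| + Σ_k log(r/|z_k|), summed over zeros inside |z| < r.
  log(r/|z_k|) for z_k = -2: log(6/2) = 1.0986
  log(r/|z_k|) for z_k = 3: log(6/3) = 0.6931
  log(r/|z_k|) for z_k = 4: log(6/4) = 0.4055
Sum over inside zeros: 2.1972.
I(r) = log|p(0)| + (inside sum) = 3.1781 + 2.1972 = 5.3753.
Closed form (all zeros inside, monic): I(r) = n·log(r) = 3·log(6) = 5.3753. ✓

I(r) ≈ 5.3753.


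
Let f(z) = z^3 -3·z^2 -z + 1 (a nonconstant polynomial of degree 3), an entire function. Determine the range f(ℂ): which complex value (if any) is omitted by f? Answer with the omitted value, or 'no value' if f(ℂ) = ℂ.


Little Picard bounds the complement of f(ℂ) to at most one point.
For every w ∈ ℂ, the equation p(z) − w = 0 is a nonconstant polynomial in z and hence has at least one root by the fundamental theorem of algebra. So p is surjective onto ℂ, omitting no value.

Omitted value: no value.


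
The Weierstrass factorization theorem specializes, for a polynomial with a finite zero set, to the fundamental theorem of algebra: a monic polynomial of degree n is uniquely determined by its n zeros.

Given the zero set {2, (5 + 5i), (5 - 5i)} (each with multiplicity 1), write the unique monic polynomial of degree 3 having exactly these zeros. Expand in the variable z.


The polynomial is p(z) = ∏_{α ∈ S} (z − α), where S = {2, (5 + 5i), (5 - 5i)}.
Expanding the product yields: p(z) = z^3 -12·z^2 + 70·z -100.
Note conjugate pairs combine to real quadratics: (z − (5+5i))(z − (5−5i)) = z² − 10z + 50.
The resulting polynomial has degree 3 and real coefficients as required.

p(z) = z^3 -12·z^2 + 70·z -100.


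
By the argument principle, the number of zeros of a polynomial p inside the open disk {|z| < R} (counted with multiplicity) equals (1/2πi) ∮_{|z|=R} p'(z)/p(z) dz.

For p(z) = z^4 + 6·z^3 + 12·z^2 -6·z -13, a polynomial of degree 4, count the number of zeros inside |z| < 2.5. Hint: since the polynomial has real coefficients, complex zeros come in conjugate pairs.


The zeros of p are: 1, -1, (-3 + 2i), (-3 - 2i).
Their magnitudes are: 1, 1, 3.606, 3.606.
Zeros with |z| < R = 2.5: 1, -1.
Count = 2.
By the argument principle, (1/2πi) ∮_{|z|=R} p'(z)/p(z) dz equals exactly this count.

Number of zeros inside |z| < 2.5: 2.


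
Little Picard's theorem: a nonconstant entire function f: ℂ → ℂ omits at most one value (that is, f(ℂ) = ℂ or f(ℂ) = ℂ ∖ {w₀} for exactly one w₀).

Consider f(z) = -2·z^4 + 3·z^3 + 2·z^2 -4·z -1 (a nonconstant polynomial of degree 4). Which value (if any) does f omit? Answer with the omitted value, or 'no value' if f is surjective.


Little Picard bounds the complement of f(ℂ) to at most one point.
For every w ∈ ℂ, the equation p(z) − w = 0 is a nonconstant polynomial in z and hence has at least one root by the fundamental theorem of algebra. So p is surjective onto ℂ, omitting no value.

Omitted value: no value.


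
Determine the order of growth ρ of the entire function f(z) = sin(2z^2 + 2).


Write sin(w) = (e^{iw} ± e^{−iw})/(2 or 2i), so |sin(w)| ≤ e^{|w|}. With w = 2z^2 + 2, |w| ≤ 2r^2 + 2 on |z|=r, giving M(r) ≤ e^{2r^2 + 2} and ρ ≤ 2. For the lower bound, choose z on |z|=r with 2z^2 purely imaginary of modulus 2r^2; then |sin(2z^2 + 2)| grows like e^{2r^2}/2, so ρ ≥ 2. Hence ρ = 2.
Therefore ρ = 2.

Order ρ = 2.


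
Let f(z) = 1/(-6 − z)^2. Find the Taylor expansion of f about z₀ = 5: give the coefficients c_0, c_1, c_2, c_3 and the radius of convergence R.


Let w = z − z₀, so z = z₀ + w.
Then -6 − z = -6 − (z₀ + w) = (-6 − z₀) − w = -11 − w.
f(z) = 1/(-11 − w)^2 = (1/(-11)^2) · (1 − w/(-11))^{−2}.
By the binomial series (1−u)^{−2} = Σ_{n≥0} C(n+1, 1) u^n for |u|<1, with u = w/(-11):
  c_n = C(n+1, 1) / (-11)^(n+2).
  c_0 = 1/(-11)^2 = 1/121.
  c_1 = 2/(-11)^3 = -2/1331.
  c_2 = 3/(-11)^4 = 3/14641.
  c_3 = 4/(-11)^5 = -4/161051.
The series is valid for |w/d| < 1, i.e. |z − z₀| < |d|.
Radius of convergence: R = |-6 − z₀| = |-11| = 11 (distance from z₀ to the singularity z = -6).

c_0 = 1/121, c_1 = -2/1331, c_2 = 3/14641, c_3 = -4/161051; R = 11.


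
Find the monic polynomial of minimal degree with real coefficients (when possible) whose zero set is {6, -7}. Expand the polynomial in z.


The polynomial is p(z) = ∏_{α ∈ S} (z − α), where S = {6, -7}.
Expanding the product yields: p(z) = z^2 + z -42.
The resulting polynomial has degree 2 and real coefficients as required.

p(z) = z^2 + z -42.


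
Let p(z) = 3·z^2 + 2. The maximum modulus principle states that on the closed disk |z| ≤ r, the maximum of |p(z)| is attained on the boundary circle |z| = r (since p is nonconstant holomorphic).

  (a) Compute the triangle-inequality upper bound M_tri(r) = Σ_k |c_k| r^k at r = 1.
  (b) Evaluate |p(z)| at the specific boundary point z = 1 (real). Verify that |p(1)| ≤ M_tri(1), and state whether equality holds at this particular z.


Coefficients: c_0 = 2, c_1 = 0, c_2 = 3. Radius r = 1.
Part (a). Triangle bound: M_tri(r) = Σ_k |c_k| r^k
  = |2|·1^0 + |0|·1^1 + |3|·1^2
  = 2 + 0 + 3 = 5.
This bounds M(r) := max_{|z|=r} |p(z)| from above; equality holds iff all terms c_k z^k can be made to align in phase at a single z on |z|=r.
Part (b). At z = 1 (real, on the circle |z| = r):
  p(1) = (2)·1^0 + (0)·1^1 + (3)·1^2 = 5.
  |p(1)| = 5.
Since all nonzero coefficients share the same sign, |p(1)| = 5 = M_tri(1); the triangle bound is attained at z = 1, so in fact M(r) = 5.

M_tri(1) = 5; |p(1)| = 5; equality at z=1: yes.


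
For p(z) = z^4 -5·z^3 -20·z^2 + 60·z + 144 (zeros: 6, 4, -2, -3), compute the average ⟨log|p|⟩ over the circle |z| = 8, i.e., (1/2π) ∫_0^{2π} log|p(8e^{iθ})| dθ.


Zeros: -3, -2, 4, 6; r = 8.
Inside |z| < r: -3, -2, 4, 6. Outside (|z| ≥ r): ∅.
p(0) = 144, so log|p(0)| = log(144) = 4.9698.
Apply Jensen: I(r) = log|p(0)| + Σ_k log(r/|z_k|), summed over zeros inside |z| < r.
  log(r/|z_k|) for z_k = 6: log(8/6) = 0.2877
  log(r/|z_k|) for z_k = 4: log(8/4) = 0.6931
  log(r/|z_k|) for z_k = -2: log(8/2) = 1.3863
  log(r/|z_k|) for z_k = -3: log(8/3) = 0.9808
Sum over inside zeros: 3.3480.
I(r) = log|p(0)| + (inside sum) = 4.9698 + 3.3480 = 8.3178.
Closed form (all zeros inside, monic): I(r) = n·log(r) = 4·log(8) = 8.3178. ✓

I(r) ≈ 8.3178.


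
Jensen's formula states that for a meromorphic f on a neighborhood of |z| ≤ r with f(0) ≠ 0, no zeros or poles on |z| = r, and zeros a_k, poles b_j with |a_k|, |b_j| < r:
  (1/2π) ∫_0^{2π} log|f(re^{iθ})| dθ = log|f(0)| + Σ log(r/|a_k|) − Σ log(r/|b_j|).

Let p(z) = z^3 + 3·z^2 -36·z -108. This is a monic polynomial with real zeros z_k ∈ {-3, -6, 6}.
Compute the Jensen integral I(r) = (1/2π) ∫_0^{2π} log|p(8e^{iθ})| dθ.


Zeros: -6, -3, 6; r = 8.
Inside |z| < r: -6, -3, 6. Outside (|z| ≥ r): ∅.
p(0) = -108, so log|p(0)| = log(108) = 4.6821.
Apply Jensen: I(r) = log|p(0)| + Σ_k log(r/|z_k|), summed over zeros inside |z| < r.
  log(r/|z_k|) for z_k = -3: log(8/3) = 0.9808
  log(r/|z_k|) for z_k = -6: log(8/6) = 0.2877
  log(r/|z_k|) for z_k = 6: log(8/6) = 0.2877
Sum over inside zeros: 1.5562.
I(r) = log|p(0)| + (inside sum) = 4.6821 + 1.5562 = 6.2383.
Closed form (all zeros inside, monic): I(r) = n·log(r) = 3·log(8) = 6.2383. ✓

I(r) ≈ 6.2383.


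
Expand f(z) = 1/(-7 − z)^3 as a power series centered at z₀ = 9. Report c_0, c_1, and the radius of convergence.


Let w = z − z₀, so z = z₀ + w.
Then -7 − z = -7 − (z₀ + w) = (-7 − z₀) − w = -16 − w.
f(z) = 1/(-16 − w)^3 = (1/(-16)^3) · (1 − w/(-16))^{−3}.
By the binomial series (1−u)^{−3} = Σ_{n≥0} C(n+2, 2) u^n for |u|<1, with u = w/(-16):
  c_n = C(n+2, 2) / (-16)^(n+3).
  c_0 = 1/(-16)^3 = -1/4096.
  c_1 = 3/(-16)^4 = 3/65536.
The series is valid for |w/d| < 1, i.e. |z − z₀| < |d|.
Radius of convergence: R = |-7 − z₀| = |-16| = 16 (distance from z₀ to the singularity z = -7).

c_0 = -1/4096, c_1 = 3/65536; R = 16.


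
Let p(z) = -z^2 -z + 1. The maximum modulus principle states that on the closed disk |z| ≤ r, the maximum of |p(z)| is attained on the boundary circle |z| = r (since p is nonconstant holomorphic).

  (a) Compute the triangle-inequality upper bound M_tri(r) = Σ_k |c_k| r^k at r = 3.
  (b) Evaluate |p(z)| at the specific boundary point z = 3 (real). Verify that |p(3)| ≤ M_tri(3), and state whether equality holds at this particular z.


Coefficients: c_0 = 1, c_1 = -1, c_2 = -1. Radius r = 3.
Part (a). Triangle bound: M_tri(r) = Σ_k |c_k| r^k
  = |1|·3^0 + |-1|·3^1 + |-1|·3^2
  = 1 + 3 + 9 = 13.
This bounds M(r) := max_{|z|=r} |p(z)| from above; equality holds iff all terms c_k z^k can be made to align in phase at a single z on |z|=r.
Part (b). At z = 3 (real, on the circle |z| = r):
  p(3) = (1)·3^0 + (-1)·3^1 + (-1)·3^2 = -11.
  |p(3)| = 11.
Check: |p(3)| = 11 ≤ 13 = M_tri(3). ✓ Equality does not hold at z = 3 (the coefficients have mixed signs, so the terms do not all align in phase there).

M_tri(3) = 13; |p(3)| = 11; equality at z=3: no.


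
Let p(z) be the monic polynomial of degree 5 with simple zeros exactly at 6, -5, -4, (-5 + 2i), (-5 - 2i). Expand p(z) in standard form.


The polynomial is p(z) = ∏_{α ∈ S} (z − α), where S = {6, -5, -4, (-5 + 2i), (-5 - 2i)}.
Expanding the product yields: p(z) = z^5 + 13·z^4 + 25·z^3 -373·z^2 -2186·z -3480.
Note conjugate pairs combine to real quadratics: (z − (-5+2i))(z − (-5−2i)) = z² + 10z + 29.
The resulting polynomial has degree 5 and real coefficients as required.

p(z) = z^5 + 13·z^4 + 25·z^3 -373·z^2 -2186·z -3480.


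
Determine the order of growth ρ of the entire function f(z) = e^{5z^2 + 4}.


|e^{5z^2 + 4}| = e^{Re(5·z^2) + 4} ≤ e^{5|z|^2 + 4} = e^{5r^2 + 4} on |z| = r, so ρ ≤ 2. Choosing z on |z|=r so that 5·z^2 is real positive (always possible by picking arg z appropriately) gives |f(z)| = e^{5r^2 + 4}, matching the bound. The additive constant 4 does not affect log log M(r) ~ 2·log r. Hence ρ = 2.
Therefore ρ = 2.

Order ρ = 2.


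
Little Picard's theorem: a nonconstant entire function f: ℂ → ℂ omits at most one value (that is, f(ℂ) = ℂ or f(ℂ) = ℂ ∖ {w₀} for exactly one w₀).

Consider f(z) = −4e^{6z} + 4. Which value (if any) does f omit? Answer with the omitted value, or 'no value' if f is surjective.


Little Picard bounds the complement of f(ℂ) to at most one point.
e^{6z} is never zero on ℂ, so -4·e^{6z} takes every value in ℂ ∖ {0}. Adding 4 shifts the range to ℂ ∖ {4}. Thus f omits exactly the value 4.

Omitted value: 4.


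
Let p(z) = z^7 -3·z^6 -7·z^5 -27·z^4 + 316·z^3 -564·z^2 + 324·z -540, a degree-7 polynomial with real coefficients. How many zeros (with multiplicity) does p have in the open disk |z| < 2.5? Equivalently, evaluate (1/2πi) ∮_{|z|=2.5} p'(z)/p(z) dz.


The zeros of p are: (3 + 1i), (3 - 1i), (-3 + 3i), (-3 - 3i), (0 + 1i), (0 - 1i), 3.
Their magnitudes are: 3.162, 3.162, 4.243, 4.243, 1, 1, 3.
Zeros with |z| < R = 2.5: (0 + 1i), (0 - 1i).
Count = 2.
By the argument principle, (1/2πi) ∮_{|z|=R} p'(z)/p(z) dz equals exactly this count.

Number of zeros inside |z| < 2.5: 2.


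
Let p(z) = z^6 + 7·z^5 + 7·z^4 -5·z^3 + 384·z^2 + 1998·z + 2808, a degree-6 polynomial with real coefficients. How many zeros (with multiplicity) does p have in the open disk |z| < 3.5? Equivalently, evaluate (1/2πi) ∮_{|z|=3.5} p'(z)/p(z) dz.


The zeros of p are: -4, (3 + 3i), (3 - 3i), (-3 + 2i), (-3 - 2i), -3.
Their magnitudes are: 4, 4.243, 4.243, 3.606, 3.606, 3.
Zeros with |z| < R = 3.5: -3.
Count = 1.
By the argument principle, (1/2πi) ∮_{|z|=R} p'(z)/p(z) dz equals exactly this count.

Number of zeros inside |z| < 3.5: 1.


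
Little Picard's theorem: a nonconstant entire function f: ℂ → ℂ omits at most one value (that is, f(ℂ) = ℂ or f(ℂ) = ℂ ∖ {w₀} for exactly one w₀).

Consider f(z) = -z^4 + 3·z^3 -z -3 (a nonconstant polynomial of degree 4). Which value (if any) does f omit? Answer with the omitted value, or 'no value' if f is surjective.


Little Picard bounds the complement of f(ℂ) to at most one point.
For every w ∈ ℂ, the equation p(z) − w = 0 is a nonconstant polynomial in z and hence has at least one root by the fundamental theorem of algebra. So p is surjective onto ℂ, omitting no value.

Omitted value: no value.


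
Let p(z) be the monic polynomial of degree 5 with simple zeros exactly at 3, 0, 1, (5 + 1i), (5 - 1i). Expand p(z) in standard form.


The polynomial is p(z) = ∏_{α ∈ S} (z − α), where S = {3, 0, 1, (5 + 1i), (5 - 1i)}.
Expanding the product yields: p(z) = z^5 -14·z^4 + 69·z^3 -134·z^2 + 78·z.
Note conjugate pairs combine to real quadratics: (z − (5+1i))(z − (5−1i)) = z² − 10z + 26.
The resulting polynomial has degree 5 and real coefficients as required.

p(z) = z^5 -14·z^4 + 69·z^3 -134·z^2 + 78·z.


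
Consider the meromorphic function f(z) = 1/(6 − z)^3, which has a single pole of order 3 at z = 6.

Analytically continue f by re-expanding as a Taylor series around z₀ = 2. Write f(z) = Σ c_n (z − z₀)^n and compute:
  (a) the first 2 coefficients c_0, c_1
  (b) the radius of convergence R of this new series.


Let w = z − z₀, so z = z₀ + w.
Then 6 − z = 6 − (z₀ + w) = (6 − z₀) − w = 4 − w.
f(z) = 1/(4 − w)^3 = (1/(4)^3) · (1 − w/(4))^{−3}.
By the binomial series (1−u)^{−3} = Σ_{n≥0} C(n+2, 2) u^n for |u|<1, with u = w/(4):
  c_n = C(n+2, 2) / (4)^(n+3).
  c_0 = 1/(4)^3 = 1/64.
  c_1 = 3/(4)^4 = 3/256.
The series is valid for |w/d| < 1, i.e. |z − z₀| < |d|.
Radius of convergence: R = |6 − z₀| = |4| = 4 (distance from z₀ to the singularity z = 6).

c_0 = 1/64, c_1 = 3/256; R = 4.


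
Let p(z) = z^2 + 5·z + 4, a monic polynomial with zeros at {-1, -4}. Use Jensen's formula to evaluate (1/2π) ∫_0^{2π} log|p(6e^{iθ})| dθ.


Zeros: -4, -1; r = 6.
Inside |z| < r: -4, -1. Outside (|z| ≥ r): ∅.
p(0) = 4, so log|p(0)| = log(4) = 1.3863.
Apply Jensen: I(r) = log|p(0)| + Σ_k log(r/|z_k|), summed over zeros inside |z| < r.
  log(r/|z_k|) for z_k = -1: log(6/1) = 1.7918
  log(r/|z_k|) for z_k = -4: log(6/4) = 0.4055
Sum over inside zeros: 2.1972.
I(r) = log|p(0)| + (inside sum) = 1.3863 + 2.1972 = 3.5835.
Closed form (all zeros inside, monic): I(r) = n·log(r) = 2·log(6) = 3.5835. ✓

I(r) ≈ 3.5835.


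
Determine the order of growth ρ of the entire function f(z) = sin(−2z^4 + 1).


Write sin(w) = (e^{iw} ± e^{−iw})/(2 or 2i), so |sin(w)| ≤ e^{|w|}. With w = −2z^4 + 1, |w| ≤ 2r^4 + 1 on |z|=r, giving M(r) ≤ e^{2r^4 + 1} and ρ ≤ 4. For the lower bound, choose z on |z|=r with -2z^4 purely imaginary of modulus 2r^4; then |sin(−2z^4 + 1)| grows like e^{2r^4}/2, so ρ ≥ 4. Hence ρ = 4.
Therefore ρ = 4.

Order ρ = 4.


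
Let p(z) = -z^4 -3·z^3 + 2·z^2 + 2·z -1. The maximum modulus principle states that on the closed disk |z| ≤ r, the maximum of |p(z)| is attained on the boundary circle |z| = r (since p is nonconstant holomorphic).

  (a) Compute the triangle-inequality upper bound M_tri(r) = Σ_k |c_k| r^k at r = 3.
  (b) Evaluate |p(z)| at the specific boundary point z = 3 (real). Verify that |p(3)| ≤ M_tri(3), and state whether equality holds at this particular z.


Coefficients: c_0 = -1, c_1 = 2, c_2 = 2, c_3 = -3, c_4 = -1. Radius r = 3.
Part (a). Triangle bound: M_tri(r) = Σ_k |c_k| r^k
  = |-1|·3^0 + |2|·3^1 + |2|·3^2 + |-3|·3^3 + |-1|·3^4
  = 1 + 6 + 18 + 81 + 81 = 187.
This bounds M(r) := max_{|z|=r} |p(z)| from above; equality holds iff all terms c_k z^k can be made to align in phase at a single z on |z|=r.
Part (b). At z = 3 (real, on the circle |z| = r):
  p(3) = (-1)·3^0 + (2)·3^1 + (2)·3^2 + (-3)·3^3 + (-1)·3^4 = -139.
  |p(3)| = 139.
Check: |p(3)| = 139 ≤ 187 = M_tri(3). ✓ Equality does not hold at z = 3 (the coefficients have mixed signs, so the terms do not all align in phase there).

M_tri(3) = 187; |p(3)| = 139; equality at z=3: no.


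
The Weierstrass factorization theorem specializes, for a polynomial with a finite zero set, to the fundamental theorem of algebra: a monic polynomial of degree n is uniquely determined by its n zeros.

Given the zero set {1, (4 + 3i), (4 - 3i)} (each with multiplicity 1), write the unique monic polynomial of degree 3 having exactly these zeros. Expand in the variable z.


The polynomial is p(z) = ∏_{α ∈ S} (z − α), where S = {1, (4 + 3i), (4 - 3i)}.
Expanding the product yields: p(z) = z^3 -9·z^2 + 33·z -25.
Note conjugate pairs combine to real quadratics: (z − (4+3i))(z − (4−3i)) = z² − 8z + 25.
The resulting polynomial has degree 3 and real coefficients as required.

p(z) = z^3 -9·z^2 + 33·z -25.


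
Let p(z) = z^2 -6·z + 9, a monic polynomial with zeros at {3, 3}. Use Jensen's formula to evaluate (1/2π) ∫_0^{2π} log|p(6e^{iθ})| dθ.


Zeros: 3, 3; r = 6.
Inside |z| < r: 3, 3. Outside (|z| ≥ r): ∅.
p(0) = 9, so log|p(0)| = log(9) = 2.1972.
Apply Jensen: I(r) = log|p(0)| + Σ_k log(r/|z_k|), summed over zeros inside |z| < r.
  log(r/|z_k|) for z_k = 3: log(6/3) = 0.6931
  log(r/|z_k|) for z_k = 3: log(6/3) = 0.6931
Sum over inside zeros: 1.3863.
I(r) = log|p(0)| + (inside sum) = 2.1972 + 1.3863 = 3.5835.
Closed form (all zeros inside, monic): I(r) = n·log(r) = 2·log(6) = 3.5835. ✓

I(r) ≈ 3.5835.


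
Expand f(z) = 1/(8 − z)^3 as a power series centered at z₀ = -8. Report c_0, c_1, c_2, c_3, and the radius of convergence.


Let w = z − z₀, so z = z₀ + w.
Then 8 − z = 8 − (z₀ + w) = (8 − z₀) − w = 16 − w.
f(z) = 1/(16 − w)^3 = (1/(16)^3) · (1 − w/(16))^{−3}.
By the binomial series (1−u)^{−3} = Σ_{n≥0} C(n+2, 2) u^n for |u|<1, with u = w/(16):
  c_n = C(n+2, 2) / (16)^(n+3).
  c_0 = 1/(16)^3 = 1/4096.
  c_1 = 3/(16)^4 = 3/65536.
  c_2 = 6/(16)^5 = 3/524288.
  c_3 = 10/(16)^6 = 5/8388608.
The series is valid for |w/d| < 1, i.e. |z − z₀| < |d|.
Radius of convergence: R = |8 − z₀| = |16| = 16 (distance from z₀ to the singularity z = 8).

c_0 = 1/4096, c_1 = 3/65536, c_2 = 3/524288, c_3 = 5/8388608; R = 16.


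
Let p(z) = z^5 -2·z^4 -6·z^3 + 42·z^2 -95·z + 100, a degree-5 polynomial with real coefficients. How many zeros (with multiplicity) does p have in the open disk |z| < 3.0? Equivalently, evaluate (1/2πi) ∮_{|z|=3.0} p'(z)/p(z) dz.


The zeros of p are: (1 + 2i), (1 - 2i), (2 + 1i), (2 - 1i), -4.
Their magnitudes are: 2.236, 2.236, 2.236, 2.236, 4.
Zeros with |z| < R = 3.0: (1 + 2i), (1 - 2i), (2 + 1i), (2 - 1i).
Count = 4.
By the argument principle, (1/2πi) ∮_{|z|=R} p'(z)/p(z) dz equals exactly this count.

Number of zeros inside |z| < 3.0: 4.


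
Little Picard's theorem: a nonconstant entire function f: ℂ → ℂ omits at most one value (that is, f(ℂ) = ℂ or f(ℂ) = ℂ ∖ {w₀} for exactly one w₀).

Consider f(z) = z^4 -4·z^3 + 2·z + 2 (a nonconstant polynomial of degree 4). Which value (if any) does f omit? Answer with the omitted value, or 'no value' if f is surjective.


Little Picard bounds the complement of f(ℂ) to at most one point.
For every w ∈ ℂ, the equation p(z) − w = 0 is a nonconstant polynomial in z and hence has at least one root by the fundamental theorem of algebra. So p is surjective onto ℂ, omitting no value.

Omitted value: no value.


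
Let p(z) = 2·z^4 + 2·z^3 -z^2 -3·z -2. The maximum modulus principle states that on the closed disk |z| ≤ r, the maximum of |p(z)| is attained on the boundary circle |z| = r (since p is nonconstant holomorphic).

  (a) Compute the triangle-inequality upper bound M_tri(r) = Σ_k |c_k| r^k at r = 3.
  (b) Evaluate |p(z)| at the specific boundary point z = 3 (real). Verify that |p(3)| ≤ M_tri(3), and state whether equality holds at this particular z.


Coefficients: c_0 = -2, c_1 = -3, c_2 = -1, c_3 = 2, c_4 = 2. Radius r = 3.
Part (a). Triangle bound: M_tri(r) = Σ_k |c_k| r^k
  = |-2|·3^0 + |-3|·3^1 + |-1|·3^2 + |2|·3^3 + |2|·3^4
  = 2 + 9 + 9 + 54 + 162 = 236.
This bounds M(r) := max_{|z|=r} |p(z)| from above; equality holds iff all terms c_k z^k can be made to align in phase at a single z on |z|=r.
Part (b). At z = 3 (real, on the circle |z| = r):
  p(3) = (-2)·3^0 + (-3)·3^1 + (-1)·3^2 + (2)·3^3 + (2)·3^4 = 196.
  |p(3)| = 196.
Check: |p(3)| = 196 ≤ 236 = M_tri(3). ✓ Equality does not hold at z = 3 (the coefficients have mixed signs, so the terms do not all align in phase there).

M_tri(3) = 236; |p(3)| = 196; equality at z=3: no.


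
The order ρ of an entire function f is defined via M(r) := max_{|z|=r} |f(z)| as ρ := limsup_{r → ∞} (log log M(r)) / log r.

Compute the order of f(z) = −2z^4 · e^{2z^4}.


M(r) = max_{|z|=r} |-2|·|z|^4·|e^{2z^4}| = 2·r^4 · e^{2r^4} (the factors attain their maxima compatibly on |z|=r). Then log M(r) = log 2 + 4·log r + 2r^4, dominated by the last term, so log log M(r) ~ 4·log r. The polynomial factor -2z^4 contributes only a log r term and does not affect the order. ρ = 4.
Therefore ρ = 4.

Order ρ = 4.


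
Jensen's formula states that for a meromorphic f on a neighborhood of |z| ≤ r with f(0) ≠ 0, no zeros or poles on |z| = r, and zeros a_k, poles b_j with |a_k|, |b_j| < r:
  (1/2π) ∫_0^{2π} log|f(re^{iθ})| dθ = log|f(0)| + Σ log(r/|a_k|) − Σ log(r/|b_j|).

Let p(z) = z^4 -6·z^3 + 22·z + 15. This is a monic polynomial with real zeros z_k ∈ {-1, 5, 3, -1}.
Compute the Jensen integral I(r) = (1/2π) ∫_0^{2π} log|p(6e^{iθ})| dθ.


Zeros: -1, -1, 3, 5; r = 6.
Inside |z| < r: -1, -1, 3, 5. Outside (|z| ≥ r): ∅.
p(0) = 15, so log|p(0)| = log(15) = 2.7081.
Apply Jensen: I(r) = log|p(0)| + Σ_k log(r/|z_k|), summed over zeros inside |z| < r.
  log(r/|z_k|) for z_k = -1: log(6/1) = 1.7918
  log(r/|z_k|) for z_k = 5: log(6/5) = 0.1823
  log(r/|z_k|) for z_k = 3: log(6/3) = 0.6931
  log(r/|z_k|) for z_k = -1: log(6/1) = 1.7918
Sum over inside zeros: 4.4590.
I(r) = log|p(0)| + (inside sum) = 2.7081 + 4.4590 = 7.1670.
Closed form (all zeros inside, monic): I(r) = n·log(r) = 4·log(6) = 7.1670. ✓

I(r) ≈ 7.1670.


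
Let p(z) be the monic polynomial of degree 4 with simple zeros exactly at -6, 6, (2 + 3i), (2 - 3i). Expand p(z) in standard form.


The polynomial is p(z) = ∏_{α ∈ S} (z − α), where S = {-6, 6, (2 + 3i), (2 - 3i)}.
Expanding the product yields: p(z) = z^4 -4·z^3 -23·z^2 + 144·z -468.
Note conjugate pairs combine to real quadratics: (z − (2+3i))(z − (2−3i)) = z² − 4z + 13.
The resulting polynomial has degree 4 and real coefficients as required.

p(z) = z^4 -4·z^3 -23·z^2 + 144·z -468.


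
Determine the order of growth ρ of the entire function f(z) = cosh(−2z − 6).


cosh(w) is a linear combination of e^{iw} and e^{−iw} (or e^w, e^{−w} in the hyperbolic case), so |cosh(w)| ≤ e^{|w|}. With w = −2z − 6, |w| ≤ 2|z| + 6 = 2r + 6 on |z| = r, giving M(r) ≤ e^{2r + 6}, so ρ ≤ 1. On a suitable ray (z = it for sin/cos; z = t for sinh/cosh, t real → ∞), |cosh(−2z − 6)| grows like e^{2|t|}/2, so ρ ≥ 1. Hence ρ = 1.
Therefore ρ = 1.

Order ρ = 1.


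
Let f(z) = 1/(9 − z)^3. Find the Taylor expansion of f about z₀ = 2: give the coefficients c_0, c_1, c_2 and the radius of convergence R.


Let w = z − z₀, so z = z₀ + w.
Then 9 − z = 9 − (z₀ + w) = (9 − z₀) − w = 7 − w.
f(z) = 1/(7 − w)^3 = (1/(7)^3) · (1 − w/(7))^{−3}.
By the binomial series (1−u)^{−3} = Σ_{n≥0} C(n+2, 2) u^n for |u|<1, with u = w/(7):
  c_n = C(n+2, 2) / (7)^(n+3).
  c_0 = 1/(7)^3 = 1/343.
  c_1 = 3/(7)^4 = 3/2401.
  c_2 = 6/(7)^5 = 6/16807.
The series is valid for |w/d| < 1, i.e. |z − z₀| < |d|.
Radius of convergence: R = |9 − z₀| = |7| = 7 (distance from z₀ to the singularity z = 9).

c_0 = 1/343, c_1 = 3/2401, c_2 = 6/16807; R = 7.


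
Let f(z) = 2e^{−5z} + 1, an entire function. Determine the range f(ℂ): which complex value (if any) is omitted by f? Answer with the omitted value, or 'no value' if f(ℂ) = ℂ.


Little Picard bounds the complement of f(ℂ) to at most one point.
e^{−5z} is never zero on ℂ, so 2·e^{−5z} takes every value in ℂ ∖ {0}. Adding 1 shifts the range to ℂ ∖ {1}. Thus f omits exactly the value 1.

Omitted value: 1.


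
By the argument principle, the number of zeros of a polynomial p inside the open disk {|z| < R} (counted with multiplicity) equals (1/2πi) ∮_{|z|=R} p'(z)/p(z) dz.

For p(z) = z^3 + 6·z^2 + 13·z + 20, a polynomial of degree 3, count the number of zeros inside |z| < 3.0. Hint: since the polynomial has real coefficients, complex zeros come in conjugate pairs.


The zeros of p are: -4, (-1 + 2i), (-1 - 2i).
Their magnitudes are: 4, 2.236, 2.236.
Zeros with |z| < R = 3.0: (-1 + 2i), (-1 - 2i).
Count = 2.
By the argument principle, (1/2πi) ∮_{|z|=R} p'(z)/p(z) dz equals exactly this count.

Number of zeros inside |z| < 3.0: 2.


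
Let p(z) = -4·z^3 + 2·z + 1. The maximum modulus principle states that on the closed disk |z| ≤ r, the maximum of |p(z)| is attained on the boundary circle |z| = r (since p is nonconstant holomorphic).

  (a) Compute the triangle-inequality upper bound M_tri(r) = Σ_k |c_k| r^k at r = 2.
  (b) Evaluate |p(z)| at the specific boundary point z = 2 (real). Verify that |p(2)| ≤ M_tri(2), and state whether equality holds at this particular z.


Coefficients: c_0 = 1, c_1 = 2, c_2 = 0, c_3 = -4. Radius r = 2.
Part (a). Triangle bound: M_tri(r) = Σ_k |c_k| r^k
  = |1|·2^0 + |2|·2^1 + |0|·2^2 + |-4|·2^3
  = 1 + 4 + 0 + 32 = 37.
This bounds M(r) := max_{|z|=r} |p(z)| from above; equality holds iff all terms c_k z^k can be made to align in phase at a single z on |z|=r.
Part (b). At z = 2 (real, on the circle |z| = r):
  p(2) = (1)·2^0 + (2)·2^1 + (0)·2^2 + (-4)·2^3 = -27.
  |p(2)| = 27.
Check: |p(2)| = 27 ≤ 37 = M_tri(2). ✓ Equality does not hold at z = 2 (the coefficients have mixed signs, so the terms do not all align in phase there).

M_tri(2) = 37; |p(2)| = 27; equality at z=2: no.


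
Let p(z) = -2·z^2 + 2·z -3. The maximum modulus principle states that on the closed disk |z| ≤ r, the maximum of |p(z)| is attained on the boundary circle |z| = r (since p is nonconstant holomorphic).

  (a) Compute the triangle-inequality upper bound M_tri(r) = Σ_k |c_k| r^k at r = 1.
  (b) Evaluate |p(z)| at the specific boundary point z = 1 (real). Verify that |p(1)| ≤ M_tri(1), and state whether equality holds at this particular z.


Coefficients: c_0 = -3, c_1 = 2, c_2 = -2. Radius r = 1.
Part (a). Triangle bound: M_tri(r) = Σ_k |c_k| r^k
  = |-3|·1^0 + |2|·1^1 + |-2|·1^2
  = 3 + 2 + 2 = 7.
This bounds M(r) := max_{|z|=r} |p(z)| from above; equality holds iff all terms c_k z^k can be made to align in phase at a single z on |z|=r.
Part (b). At z = 1 (real, on the circle |z| = r):
  p(1) = (-3)·1^0 + (2)·1^1 + (-2)·1^2 = -3.
  |p(1)| = 3.
Check: |p(1)| = 3 ≤ 7 = M_tri(1). ✓ Equality does not hold at z = 1 (the coefficients have mixed signs, so the terms do not all align in phase there).

M_tri(1) = 7; |p(1)| = 3; equality at z=1: no.


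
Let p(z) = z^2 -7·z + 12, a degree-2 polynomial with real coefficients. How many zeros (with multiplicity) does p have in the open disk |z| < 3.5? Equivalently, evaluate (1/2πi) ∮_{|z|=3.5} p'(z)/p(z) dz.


The zeros of p are: 3, 4.
Their magnitudes are: 3, 4.
Zeros with |z| < R = 3.5: 3.
Count = 1.
By the argument principle, (1/2πi) ∮_{|z|=R} p'(z)/p(z) dz equals exactly this count.

Number of zeros inside |z| < 3.5: 1.
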